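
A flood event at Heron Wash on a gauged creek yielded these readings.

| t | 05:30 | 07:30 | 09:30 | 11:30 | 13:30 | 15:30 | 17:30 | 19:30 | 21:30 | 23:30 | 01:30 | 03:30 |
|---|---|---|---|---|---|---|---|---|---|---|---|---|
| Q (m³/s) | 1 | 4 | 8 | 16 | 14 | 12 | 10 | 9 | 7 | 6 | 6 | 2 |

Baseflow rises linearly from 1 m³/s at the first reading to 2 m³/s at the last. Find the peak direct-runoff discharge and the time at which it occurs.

Subtracting baseflow gives direct-runoff ordinates: 0.00, 2.91, 6.82, 14.73, 12.64, 10.55, 8.45, 7.36, 5.27, 4.18, 4.09, 0.00 m³/s.
The maximum is 14.73 m³/s, occurring at the reading for t = 11:30.

Q_p = 14.73 m³/s at t = 11:30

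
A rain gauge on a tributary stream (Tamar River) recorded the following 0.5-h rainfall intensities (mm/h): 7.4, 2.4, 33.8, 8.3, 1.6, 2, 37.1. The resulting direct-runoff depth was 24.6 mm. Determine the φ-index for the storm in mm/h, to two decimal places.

Only the 2 blocks with intensity above φ contribute runoff: 33.8, 37.1 mm/h.
Σ(I−φ)·Δt = d  ⇒  (33.8+37.1 − 2φ)·0.5 = 24.6
φ = (70.90 − 24.6/0.5) / 2 = 10.85 mm/h.

φ ≈ 10.85 mm/h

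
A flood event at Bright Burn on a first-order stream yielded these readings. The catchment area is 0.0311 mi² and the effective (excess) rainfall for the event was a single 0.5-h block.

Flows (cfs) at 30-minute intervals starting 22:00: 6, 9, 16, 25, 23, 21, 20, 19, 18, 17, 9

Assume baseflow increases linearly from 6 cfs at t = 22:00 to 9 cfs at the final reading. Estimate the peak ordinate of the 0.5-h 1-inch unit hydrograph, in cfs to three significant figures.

U_p ≈ 7.23 cfs

Direct runoff: 0.00, 2.70, 9.40, 18.10, 15.80, 13.50, 12.20, 10.90, 9.60, 8.30, 0.00 cfs; ΣQ_DR = 100.5 cfs, peak = 18.10 cfs.
Runoff depth d = ΣQ_DR·Δt / A = 100.5 × 1800 / (0.0311 mi²) = 2.504 in.
The 1-inch UH is the DRH scaled by (1 in)/d, so U_p = 18.10 × 1/2.504 = 7.23 cfs.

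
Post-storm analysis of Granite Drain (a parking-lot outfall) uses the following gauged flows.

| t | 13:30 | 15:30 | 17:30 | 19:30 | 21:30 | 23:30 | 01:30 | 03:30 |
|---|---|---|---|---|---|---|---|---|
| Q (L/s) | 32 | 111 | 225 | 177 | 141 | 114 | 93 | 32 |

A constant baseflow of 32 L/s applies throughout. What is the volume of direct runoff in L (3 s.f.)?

V ≈ 4.82 × 10^6 L

Direct-runoff ordinates (Q − Q_b): 0.0, 79.0, 193.0, 145.0, 109.0, 82.0, 61.0, 0.0 L/s.
ΣQ_DR = 669.0 L/s.
With Δt = 2 h = 7200 s, V = ΣQ_DR · Δt = 669.0 × 7200 = 4.82 × 10^6 L.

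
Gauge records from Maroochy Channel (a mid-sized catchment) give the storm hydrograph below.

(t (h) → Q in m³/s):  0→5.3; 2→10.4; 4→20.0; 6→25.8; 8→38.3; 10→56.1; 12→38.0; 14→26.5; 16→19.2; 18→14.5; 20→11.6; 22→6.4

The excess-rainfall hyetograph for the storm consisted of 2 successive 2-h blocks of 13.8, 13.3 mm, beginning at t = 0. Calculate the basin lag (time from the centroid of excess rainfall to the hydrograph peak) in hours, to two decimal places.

t_L ≈ 8.02 h

Centroid of excess rainfall: t_c = Σ P_i·t̄_i / ΣP_i = 1.9815 h (block centres at 1, 3 h).
Hydrograph peak occurs at t = 10 h, so basin lag t_L = 10 − 1.9815 = 8.02 h.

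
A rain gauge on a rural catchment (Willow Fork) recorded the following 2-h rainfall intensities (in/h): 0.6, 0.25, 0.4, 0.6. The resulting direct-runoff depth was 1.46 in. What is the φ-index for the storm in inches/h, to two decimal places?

φ ≈ 0.29 in/h

Only the 3 blocks with intensity above φ contribute runoff: 0.6, 0.4, 0.6 in/h.
Σ(I−φ)·Δt = d  ⇒  (0.6+0.4+0.6 − 3φ)·2 = 1.46
φ = (1.600 − 1.46/2) / 3 = 0.29 in/h.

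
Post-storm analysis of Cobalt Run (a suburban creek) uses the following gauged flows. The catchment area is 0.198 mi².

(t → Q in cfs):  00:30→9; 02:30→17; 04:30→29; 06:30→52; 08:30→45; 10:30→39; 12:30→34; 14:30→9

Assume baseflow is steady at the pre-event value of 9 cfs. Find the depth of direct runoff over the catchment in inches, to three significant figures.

d ≈ 2.54 in

Direct runoff: 0.0, 8.0, 20.0, 43.0, 36.0, 30.0, 25.0, 0.0 cfs; ΣQ_DR = 162.0 cfs.
V = ΣQ_DR · Δt = 162.0 × 7200 s = 1.166 × 10^6 ft³.
Over A = 0.198 mi², depth = V / A = 2.54 in.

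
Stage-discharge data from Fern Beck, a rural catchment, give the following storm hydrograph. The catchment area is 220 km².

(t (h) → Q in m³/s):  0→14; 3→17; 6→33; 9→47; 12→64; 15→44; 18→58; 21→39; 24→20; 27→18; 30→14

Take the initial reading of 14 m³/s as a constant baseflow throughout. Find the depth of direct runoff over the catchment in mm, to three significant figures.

d ≈ 10.5 mm

Direct runoff: 0.0, 3.0, 19.0, 33.0, 50.0, 30.0, 44.0, 25.0, 6.0, 4.0, 0.0 m³/s; ΣQ_DR = 214.0 m³/s.
V = ΣQ_DR · Δt = 214.0 × 10800 s = 2.311 × 10^6 m³.
Over A = 220 km², depth = V / A = 10.5 mm.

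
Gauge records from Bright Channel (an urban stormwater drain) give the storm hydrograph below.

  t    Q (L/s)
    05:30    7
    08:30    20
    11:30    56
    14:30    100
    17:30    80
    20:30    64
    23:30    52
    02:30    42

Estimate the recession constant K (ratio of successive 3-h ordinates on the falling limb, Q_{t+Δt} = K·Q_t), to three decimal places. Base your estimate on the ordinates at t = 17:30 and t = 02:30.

Using the recession-limb readings at t = 17:30 and t = 02:30: Q falls from 80 to 42 L/s over 3 intervals.
K = (Q₂/Q₁)^(1/3) = (42/80)^(1/3) = 0.807.

K ≈ 0.807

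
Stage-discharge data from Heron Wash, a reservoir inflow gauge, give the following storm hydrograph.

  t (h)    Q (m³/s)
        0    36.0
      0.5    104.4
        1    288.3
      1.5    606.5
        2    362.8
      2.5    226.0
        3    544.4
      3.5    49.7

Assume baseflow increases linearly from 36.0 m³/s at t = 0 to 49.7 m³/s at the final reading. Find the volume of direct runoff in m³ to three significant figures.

Direct-runoff ordinates (Q − Q_b): 0.00, 66.44, 248.39, 564.63, 318.97, 180.21, 496.66, 0.00 m³/s.
ΣQ_DR = 1875 m³/s.
With Δt = 0.5 h = 1800 s, V = ΣQ_DR · Δt = 1875 × 1800 = 3.38 × 10^6 m³.

V ≈ 3.38 × 10^6 m³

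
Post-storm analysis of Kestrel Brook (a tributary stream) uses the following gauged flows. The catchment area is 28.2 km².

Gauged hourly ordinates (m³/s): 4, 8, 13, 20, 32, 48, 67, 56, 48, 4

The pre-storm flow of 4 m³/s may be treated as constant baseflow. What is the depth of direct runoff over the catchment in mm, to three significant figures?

Direct runoff: 0.0, 4.0, 9.0, 16.0, 28.0, 44.0, 63.0, 52.0, 44.0, 0.0 m³/s; ΣQ_DR = 260.0 m³/s.
V = ΣQ_DR · Δt = 260.0 × 3600 s = 9.360 × 10^5 m³.
Over A = 28.2 km², depth = V / A = 33.2 mm.

d ≈ 33.2 mm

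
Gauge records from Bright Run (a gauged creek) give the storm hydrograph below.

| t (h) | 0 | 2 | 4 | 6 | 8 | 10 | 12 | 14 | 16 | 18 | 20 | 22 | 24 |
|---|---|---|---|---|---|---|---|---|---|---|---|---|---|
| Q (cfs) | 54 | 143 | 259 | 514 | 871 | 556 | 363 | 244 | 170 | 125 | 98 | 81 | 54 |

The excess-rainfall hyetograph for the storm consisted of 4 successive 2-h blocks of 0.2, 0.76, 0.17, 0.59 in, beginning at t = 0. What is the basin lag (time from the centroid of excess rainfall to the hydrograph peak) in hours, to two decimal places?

Centroid of excess rainfall: t_c = Σ P_i·t̄_i / ΣP_i = 4.3372 h (block centres at 1, 3, 5, 7 h).
Hydrograph peak occurs at t = 8 h, so basin lag t_L = 8 − 4.3372 = 3.66 h.

t_L ≈ 3.66 h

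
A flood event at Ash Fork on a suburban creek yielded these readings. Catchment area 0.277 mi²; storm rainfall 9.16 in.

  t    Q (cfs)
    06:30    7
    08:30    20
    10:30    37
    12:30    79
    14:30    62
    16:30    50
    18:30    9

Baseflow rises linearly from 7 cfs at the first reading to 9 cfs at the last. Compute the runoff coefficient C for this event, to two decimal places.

ΣQ_DR = 208.0 cfs; V = ΣQ_DR·Δt = 1.498 × 10^6 ft³.
Runoff depth d = V / A = 2.327 in.
C = d / P = 2.327 / 9.16 = 0.25.

C ≈ 0.25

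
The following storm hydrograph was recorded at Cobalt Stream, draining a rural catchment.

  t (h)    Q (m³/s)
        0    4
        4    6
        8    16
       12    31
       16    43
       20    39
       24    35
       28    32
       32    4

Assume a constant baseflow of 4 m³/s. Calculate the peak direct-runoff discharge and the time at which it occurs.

Subtracting baseflow gives direct-runoff ordinates: 0.0, 2.0, 12.0, 27.0, 39.0, 35.0, 31.0, 28.0, 0.0 m³/s.
The maximum is 39.0 m³/s, occurring at the reading for t = 16 h.

Q_p = 39.0 m³/s at t = 16 h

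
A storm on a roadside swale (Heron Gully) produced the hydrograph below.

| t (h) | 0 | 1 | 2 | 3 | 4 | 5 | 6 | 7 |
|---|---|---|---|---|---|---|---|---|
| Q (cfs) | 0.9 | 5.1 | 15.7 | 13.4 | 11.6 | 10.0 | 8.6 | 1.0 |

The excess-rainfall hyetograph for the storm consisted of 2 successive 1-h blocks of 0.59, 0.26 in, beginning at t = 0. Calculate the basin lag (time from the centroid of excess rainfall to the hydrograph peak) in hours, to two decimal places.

t_L ≈ 1.19 h

Centroid of excess rainfall: t_c = Σ P_i·t̄_i / ΣP_i = 0.8059 h (block centres at 0.5, 1.5 h).
Hydrograph peak occurs at t = 2 h, so basin lag t_L = 2 − 0.8059 = 1.19 h.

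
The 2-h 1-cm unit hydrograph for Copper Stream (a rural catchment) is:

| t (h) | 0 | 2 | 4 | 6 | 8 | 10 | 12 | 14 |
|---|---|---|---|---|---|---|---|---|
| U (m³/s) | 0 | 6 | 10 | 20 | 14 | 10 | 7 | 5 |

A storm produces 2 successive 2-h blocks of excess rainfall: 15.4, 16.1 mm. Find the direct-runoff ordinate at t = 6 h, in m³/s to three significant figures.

Q ≈ 46.9 m³/s

By discrete convolution, Q_j = Σ (P_i / 10 mm) · U_{j−i}.
At t = 6 h (j=3): Q = (15.4/10)·20 + (16.1/10)·10 = 46.9 m³/s.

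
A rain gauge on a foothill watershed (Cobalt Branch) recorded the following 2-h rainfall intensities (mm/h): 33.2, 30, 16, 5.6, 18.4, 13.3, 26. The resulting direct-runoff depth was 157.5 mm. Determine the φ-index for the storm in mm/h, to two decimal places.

φ ≈ 9.69 mm/h

Only the 6 blocks with intensity above φ contribute runoff: 33.2, 30, 16, 18.4, 13.3, 26 mm/h.
Σ(I−φ)·Δt = d  ⇒  (33.2+30+16+18.4+13.3+26 − 6φ)·2 = 157.5
φ = (136.9 − 157.5/2) / 6 = 9.69 mm/h.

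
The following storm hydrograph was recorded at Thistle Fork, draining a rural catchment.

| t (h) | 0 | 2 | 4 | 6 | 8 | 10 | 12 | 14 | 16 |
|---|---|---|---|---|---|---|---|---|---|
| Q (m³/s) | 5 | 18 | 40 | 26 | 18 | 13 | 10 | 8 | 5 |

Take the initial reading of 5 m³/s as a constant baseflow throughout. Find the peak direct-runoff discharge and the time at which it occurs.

Q_p = 35.0 m³/s at t = 4 h

Subtracting baseflow gives direct-runoff ordinates: 0.0, 13.0, 35.0, 21.0, 13.0, 8.0, 5.0, 3.0, 0.0 m³/s.
The maximum is 35.0 m³/s, occurring at the reading for t = 4 h.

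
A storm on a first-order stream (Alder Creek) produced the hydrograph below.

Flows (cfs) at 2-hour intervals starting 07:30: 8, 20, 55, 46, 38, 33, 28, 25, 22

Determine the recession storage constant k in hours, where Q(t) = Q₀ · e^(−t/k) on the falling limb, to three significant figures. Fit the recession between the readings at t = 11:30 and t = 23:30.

On the falling limb, Q drops from 55 to 22 cfs between t = 11:30 and t = 23:30 (Δt = 12 h).
k = −Δt / ln(Q₂/Q₁) = −12 / ln(22/55) = 13.1 h.

k ≈ 13.1 h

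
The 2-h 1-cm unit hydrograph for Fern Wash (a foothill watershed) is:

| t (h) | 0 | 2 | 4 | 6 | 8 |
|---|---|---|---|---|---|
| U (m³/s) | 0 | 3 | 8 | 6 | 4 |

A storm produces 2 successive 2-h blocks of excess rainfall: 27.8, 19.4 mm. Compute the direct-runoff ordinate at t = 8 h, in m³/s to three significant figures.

Q ≈ 22.8 m³/s

By discrete convolution, Q_j = Σ (P_i / 10 mm) · U_{j−i}.
At t = 8 h (j=4): Q = (27.8/10)·4 + (19.4/10)·6 = 22.8 m³/s.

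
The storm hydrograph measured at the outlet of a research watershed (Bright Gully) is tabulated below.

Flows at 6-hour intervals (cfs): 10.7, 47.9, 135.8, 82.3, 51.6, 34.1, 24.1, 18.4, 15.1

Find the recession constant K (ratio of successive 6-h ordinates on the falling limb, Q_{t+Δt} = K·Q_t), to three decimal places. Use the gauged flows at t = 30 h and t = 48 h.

K ≈ 0.762

Using the recession-limb readings at t = 30 h and t = 48 h: Q falls from 34.1 to 15.1 cfs over 3 intervals.
K = (Q₂/Q₁)^(1/3) = (15.1/34.1)^(1/3) = 0.762.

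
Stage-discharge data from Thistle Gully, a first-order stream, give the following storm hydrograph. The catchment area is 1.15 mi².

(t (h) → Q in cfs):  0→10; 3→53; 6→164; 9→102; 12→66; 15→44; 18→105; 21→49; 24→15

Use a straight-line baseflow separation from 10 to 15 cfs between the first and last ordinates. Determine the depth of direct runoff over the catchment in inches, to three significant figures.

Direct runoff: 0.00, 42.38, 152.75, 90.12, 53.50, 30.88, 91.25, 34.62, 0.00 cfs; ΣQ_DR = 495.5 cfs.
V = ΣQ_DR · Δt = 495.5 × 10800 s = 5.351 × 10^6 ft³.
Over A = 1.15 mi², depth = V / A = 2.00 in.

d ≈ 2.00 in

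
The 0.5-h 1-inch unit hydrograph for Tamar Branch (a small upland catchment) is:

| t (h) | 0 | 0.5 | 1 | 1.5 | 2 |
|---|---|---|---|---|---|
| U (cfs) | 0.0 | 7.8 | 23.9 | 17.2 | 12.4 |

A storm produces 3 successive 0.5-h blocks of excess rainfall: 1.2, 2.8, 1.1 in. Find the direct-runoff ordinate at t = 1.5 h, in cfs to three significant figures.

Q ≈ 96.1 cfs

By discrete convolution, Q_j = Σ (P_i / 1 in) · U_{j−i}.
At t = 1.5 h (j=3): Q = (1.2/1)·17.2 + (2.8/1)·23.9 + (1.1/1)·7.8 = 96.1 cfs.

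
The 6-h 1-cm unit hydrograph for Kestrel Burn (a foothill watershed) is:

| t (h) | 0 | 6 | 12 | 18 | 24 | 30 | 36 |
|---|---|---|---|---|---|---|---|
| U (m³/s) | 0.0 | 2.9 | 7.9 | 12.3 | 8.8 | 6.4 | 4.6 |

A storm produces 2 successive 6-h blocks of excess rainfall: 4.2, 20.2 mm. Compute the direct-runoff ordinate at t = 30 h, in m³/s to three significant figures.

Q ≈ 20.5 m³/s

By discrete convolution, Q_j = Σ (P_i / 10 mm) · U_{j−i}.
At t = 30 h (j=5): Q = (4.2/10)·6.4 + (20.2/10)·8.8 = 20.5 m³/s.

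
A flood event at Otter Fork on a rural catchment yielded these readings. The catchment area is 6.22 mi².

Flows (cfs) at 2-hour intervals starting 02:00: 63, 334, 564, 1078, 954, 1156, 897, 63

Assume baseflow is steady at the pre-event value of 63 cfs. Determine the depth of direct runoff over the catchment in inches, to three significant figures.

Direct runoff: 0.0, 271.0, 501.0, 1015.0, 891.0, 1093.0, 834.0, 0.0 cfs; ΣQ_DR = 4605 cfs.
V = ΣQ_DR · Δt = 4605 × 7200 s = 3.316 × 10^7 ft³.
Over A = 6.22 mi², depth = V / A = 2.29 in.

d ≈ 2.29 in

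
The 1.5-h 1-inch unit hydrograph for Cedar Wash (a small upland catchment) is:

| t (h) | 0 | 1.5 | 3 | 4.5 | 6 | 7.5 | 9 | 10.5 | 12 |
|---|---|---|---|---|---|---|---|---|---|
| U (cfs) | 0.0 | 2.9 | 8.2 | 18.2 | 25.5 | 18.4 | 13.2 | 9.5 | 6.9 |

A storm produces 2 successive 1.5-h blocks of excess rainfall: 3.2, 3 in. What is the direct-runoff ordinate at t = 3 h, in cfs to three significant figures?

Q ≈ 34.9 cfs

By discrete convolution, Q_j = Σ (P_i / 1 in) · U_{j−i}.
At t = 3 h (j=2): Q = (3.2/1)·8.2 + (3/1)·2.9 = 34.9 cfs.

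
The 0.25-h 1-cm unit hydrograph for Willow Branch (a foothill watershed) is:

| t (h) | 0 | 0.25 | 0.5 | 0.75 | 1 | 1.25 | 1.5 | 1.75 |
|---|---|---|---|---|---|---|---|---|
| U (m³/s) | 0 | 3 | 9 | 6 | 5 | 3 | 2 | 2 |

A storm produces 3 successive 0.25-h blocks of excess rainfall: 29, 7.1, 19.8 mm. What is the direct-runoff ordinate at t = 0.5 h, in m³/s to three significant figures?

Q ≈ 28.2 m³/s

By discrete convolution, Q_j = Σ (P_i / 10 mm) · U_{j−i}.
At t = 0.5 h (j=2): Q = (29/10)·9 + (7.1/10)·3 + (19.8/10)·0 = 28.2 m³/s.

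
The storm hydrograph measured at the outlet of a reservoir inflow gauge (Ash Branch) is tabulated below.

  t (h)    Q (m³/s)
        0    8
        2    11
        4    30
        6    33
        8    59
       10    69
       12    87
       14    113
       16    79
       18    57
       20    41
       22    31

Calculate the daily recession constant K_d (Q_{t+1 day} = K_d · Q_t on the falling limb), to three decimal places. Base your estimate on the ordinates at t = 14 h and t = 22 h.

Between t = 14 h and t = 22 h the flow falls from 113 to 31 m³/s over 4×2 h = 8 h.
Per-interval ratio K = (31/113)^(1/4) = 0.7237; K_d = K^(24/2) = 0.021.

K_d ≈ 0.021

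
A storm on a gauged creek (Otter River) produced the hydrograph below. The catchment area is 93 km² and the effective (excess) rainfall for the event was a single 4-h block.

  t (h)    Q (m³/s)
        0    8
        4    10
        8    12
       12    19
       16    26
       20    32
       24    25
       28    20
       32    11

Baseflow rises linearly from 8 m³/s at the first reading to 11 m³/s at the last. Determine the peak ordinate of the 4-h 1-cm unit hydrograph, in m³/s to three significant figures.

U_p ≈ 18.4 m³/s

Direct runoff: 0.00, 1.62, 3.25, 9.88, 16.50, 22.12, 14.75, 9.38, 0.00 m³/s; ΣQ_DR = 77.50 m³/s, peak = 22.12 m³/s.
Runoff depth d = ΣQ_DR·Δt / A = 77.50 × 14400 / (93 km²) = 12.00 mm.
The 1-cm UH is the DRH scaled by (10 mm)/d, so U_p = 22.12 × 10/12.00 = 18.4 m³/s.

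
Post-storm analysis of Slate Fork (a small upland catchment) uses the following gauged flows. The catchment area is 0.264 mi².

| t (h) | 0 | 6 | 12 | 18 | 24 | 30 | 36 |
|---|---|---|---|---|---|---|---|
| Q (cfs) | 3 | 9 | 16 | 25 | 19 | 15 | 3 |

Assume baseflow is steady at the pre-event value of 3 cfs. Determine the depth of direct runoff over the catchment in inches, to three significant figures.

d ≈ 2.43 in

Direct runoff: 0.0, 6.0, 13.0, 22.0, 16.0, 12.0, 0.0 cfs; ΣQ_DR = 69.00 cfs.
V = ΣQ_DR · Δt = 69.00 × 21600 s = 1.490 × 10^6 ft³.
Over A = 0.264 mi², depth = V / A = 2.43 in.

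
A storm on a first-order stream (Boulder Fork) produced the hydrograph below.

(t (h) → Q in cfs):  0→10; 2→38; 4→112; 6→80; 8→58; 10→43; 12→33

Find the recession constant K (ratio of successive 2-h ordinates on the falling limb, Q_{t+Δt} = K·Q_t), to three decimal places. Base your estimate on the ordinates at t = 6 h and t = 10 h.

Using the recession-limb readings at t = 6 h and t = 10 h: Q falls from 80 to 43 cfs over 2 intervals.
K = (Q₂/Q₁)^(1/2) = (43/80)^(1/2) = 0.733.

K ≈ 0.733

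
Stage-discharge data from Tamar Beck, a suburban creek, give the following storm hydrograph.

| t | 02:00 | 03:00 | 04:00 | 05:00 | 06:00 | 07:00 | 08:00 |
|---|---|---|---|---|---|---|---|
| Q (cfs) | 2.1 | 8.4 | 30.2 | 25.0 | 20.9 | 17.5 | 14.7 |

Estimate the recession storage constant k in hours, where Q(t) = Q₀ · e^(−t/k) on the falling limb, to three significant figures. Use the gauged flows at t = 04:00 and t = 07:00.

k ≈ 5.50 h

On the falling limb, Q drops from 30.2 to 17.5 cfs between t = 04:00 and t = 07:00 (Δt = 3 h).
k = −Δt / ln(Q₂/Q₁) = −3 / ln(17.5/30.2) = 5.50 h.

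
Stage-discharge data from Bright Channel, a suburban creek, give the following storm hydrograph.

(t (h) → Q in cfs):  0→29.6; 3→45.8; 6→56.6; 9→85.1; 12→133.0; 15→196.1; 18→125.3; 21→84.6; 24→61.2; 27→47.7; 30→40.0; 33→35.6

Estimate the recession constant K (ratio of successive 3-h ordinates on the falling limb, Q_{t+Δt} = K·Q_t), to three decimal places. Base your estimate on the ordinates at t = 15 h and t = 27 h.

K ≈ 0.702

Using the recession-limb readings at t = 15 h and t = 27 h: Q falls from 196.1 to 47.7 cfs over 4 intervals.
K = (Q₂/Q₁)^(1/4) = (47.7/196.1)^(1/4) = 0.702.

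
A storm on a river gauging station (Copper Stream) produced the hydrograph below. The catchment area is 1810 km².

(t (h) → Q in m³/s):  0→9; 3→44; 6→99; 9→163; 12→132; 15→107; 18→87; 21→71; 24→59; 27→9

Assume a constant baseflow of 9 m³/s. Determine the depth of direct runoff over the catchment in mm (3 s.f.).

d ≈ 4.12 mm

Direct runoff: 0.0, 35.0, 90.0, 154.0, 123.0, 98.0, 78.0, 62.0, 50.0, 0.0 m³/s; ΣQ_DR = 690.0 m³/s.
V = ΣQ_DR · Δt = 690.0 × 10800 s = 7.452 × 10^6 m³.
Over A = 1810 km², depth = V / A = 4.12 mm.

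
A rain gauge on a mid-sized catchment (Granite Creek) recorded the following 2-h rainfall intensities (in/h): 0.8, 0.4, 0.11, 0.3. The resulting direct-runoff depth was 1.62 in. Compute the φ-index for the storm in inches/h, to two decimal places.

φ ≈ 0.23 in/h

Only the 3 blocks with intensity above φ contribute runoff: 0.8, 0.4, 0.3 in/h.
Σ(I−φ)·Δt = d  ⇒  (0.8+0.4+0.3 − 3φ)·2 = 1.62
φ = (1.500 − 1.62/2) / 3 = 0.23 in/h.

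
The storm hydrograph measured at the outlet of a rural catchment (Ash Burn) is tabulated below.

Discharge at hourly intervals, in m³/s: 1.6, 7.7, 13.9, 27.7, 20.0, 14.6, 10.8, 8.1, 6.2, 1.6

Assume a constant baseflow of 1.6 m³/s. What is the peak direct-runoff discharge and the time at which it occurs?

Subtracting baseflow gives direct-runoff ordinates: 0.0, 6.1, 12.3, 26.1, 18.4, 13.0, 9.2, 6.5, 4.6, 0.0 m³/s.
The maximum is 26.1 m³/s, occurring at the reading for t = 3 h.

Q_p = 26.1 m³/s at t = 3 h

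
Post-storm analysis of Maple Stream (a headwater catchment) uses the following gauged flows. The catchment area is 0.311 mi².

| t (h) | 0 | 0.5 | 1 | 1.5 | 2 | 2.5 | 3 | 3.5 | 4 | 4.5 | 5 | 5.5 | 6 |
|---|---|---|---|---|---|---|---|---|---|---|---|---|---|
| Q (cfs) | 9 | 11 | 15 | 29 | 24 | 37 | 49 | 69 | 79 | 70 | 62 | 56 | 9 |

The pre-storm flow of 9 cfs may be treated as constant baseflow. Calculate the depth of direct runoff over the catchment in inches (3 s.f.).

Direct runoff: 0.0, 2.0, 6.0, 20.0, 15.0, 28.0, 40.0, 60.0, 70.0, 61.0, 53.0, 47.0, 0.0 cfs; ΣQ_DR = 402.0 cfs.
V = ΣQ_DR · Δt = 402.0 × 1800 s = 7.236 × 10^5 ft³.
Over A = 0.311 mi², depth = V / A = 1.00 in.

d ≈ 1.00 in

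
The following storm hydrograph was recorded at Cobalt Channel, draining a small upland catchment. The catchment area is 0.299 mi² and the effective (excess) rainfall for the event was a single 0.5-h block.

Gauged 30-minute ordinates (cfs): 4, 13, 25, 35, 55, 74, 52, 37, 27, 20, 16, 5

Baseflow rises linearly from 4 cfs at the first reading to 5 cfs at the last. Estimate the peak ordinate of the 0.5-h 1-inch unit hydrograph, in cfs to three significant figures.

Direct runoff: 0.00, 8.91, 20.82, 30.73, 50.64, 69.55, 47.45, 32.36, 22.27, 15.18, 11.09, 0.00 cfs; ΣQ_DR = 309.0 cfs, peak = 69.55 cfs.
Runoff depth d = ΣQ_DR·Δt / A = 309.0 × 1800 / (0.299 mi²) = 0.8007 in.
The 1-inch UH is the DRH scaled by (1 in)/d, so U_p = 69.55 × 1/0.8007 = 86.9 cfs.

U_p ≈ 86.9 cfs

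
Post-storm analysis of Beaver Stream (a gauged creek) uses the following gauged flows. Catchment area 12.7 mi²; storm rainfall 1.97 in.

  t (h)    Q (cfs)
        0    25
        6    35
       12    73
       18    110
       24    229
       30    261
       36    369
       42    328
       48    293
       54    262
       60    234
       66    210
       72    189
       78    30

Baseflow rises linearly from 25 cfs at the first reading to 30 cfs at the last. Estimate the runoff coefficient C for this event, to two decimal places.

ΣQ_DR = 2263 cfs; V = ΣQ_DR·Δt = 4.888 × 10^7 ft³.
Runoff depth d = V / A = 1.657 in.
C = d / P = 1.657 / 1.97 = 0.84.

C ≈ 0.84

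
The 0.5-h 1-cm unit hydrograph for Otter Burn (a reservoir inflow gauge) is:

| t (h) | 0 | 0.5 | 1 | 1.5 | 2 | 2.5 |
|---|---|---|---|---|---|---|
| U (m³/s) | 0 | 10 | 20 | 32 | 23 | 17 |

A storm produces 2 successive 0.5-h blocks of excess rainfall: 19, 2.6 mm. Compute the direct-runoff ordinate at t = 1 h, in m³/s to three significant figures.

Q ≈ 40.6 m³/s

By discrete convolution, Q_j = Σ (P_i / 10 mm) · U_{j−i}.
At t = 1 h (j=2): Q = (19/10)·20 + (2.6/10)·10 = 40.6 m³/s.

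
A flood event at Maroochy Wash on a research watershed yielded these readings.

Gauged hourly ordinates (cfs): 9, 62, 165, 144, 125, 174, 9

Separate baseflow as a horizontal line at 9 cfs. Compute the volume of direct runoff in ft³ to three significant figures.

Direct-runoff ordinates (Q − Q_b): 0.0, 53.0, 156.0, 135.0, 116.0, 165.0, 0.0 cfs.
ΣQ_DR = 625.0 cfs.
With Δt = 1 h = 3600 s, V = ΣQ_DR · Δt = 625.0 × 3600 = 2.25 × 10^6 ft³.

V ≈ 2.25 × 10^6 ft³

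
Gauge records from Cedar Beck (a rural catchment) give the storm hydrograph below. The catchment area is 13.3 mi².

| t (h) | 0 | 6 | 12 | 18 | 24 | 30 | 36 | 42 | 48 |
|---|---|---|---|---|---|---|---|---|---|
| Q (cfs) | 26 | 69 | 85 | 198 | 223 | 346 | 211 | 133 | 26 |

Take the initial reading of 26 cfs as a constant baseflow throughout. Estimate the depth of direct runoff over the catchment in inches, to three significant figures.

Direct runoff: 0.0, 43.0, 59.0, 172.0, 197.0, 320.0, 185.0, 107.0, 0.0 cfs; ΣQ_DR = 1083 cfs.
V = ΣQ_DR · Δt = 1083 × 21600 s = 2.339 × 10^7 ft³.
Over A = 13.3 mi², depth = V / A = 0.757 in.

d ≈ 0.757 in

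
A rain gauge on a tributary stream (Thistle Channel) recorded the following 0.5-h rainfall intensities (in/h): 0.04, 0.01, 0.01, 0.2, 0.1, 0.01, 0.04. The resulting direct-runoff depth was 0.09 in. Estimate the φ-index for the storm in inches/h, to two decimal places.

φ ≈ 0.06 in/h

Only the 2 blocks with intensity above φ contribute runoff: 0.2, 0.1 in/h.
Σ(I−φ)·Δt = d  ⇒  (0.2+0.1 − 2φ)·0.5 = 0.09
φ = (0.3000 − 0.09/0.5) / 2 = 0.06 in/h.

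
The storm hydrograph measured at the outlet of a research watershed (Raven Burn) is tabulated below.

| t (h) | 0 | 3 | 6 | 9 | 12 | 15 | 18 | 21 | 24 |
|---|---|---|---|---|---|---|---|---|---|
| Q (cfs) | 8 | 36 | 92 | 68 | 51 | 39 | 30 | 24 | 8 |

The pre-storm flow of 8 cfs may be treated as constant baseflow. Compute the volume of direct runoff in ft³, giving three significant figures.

Direct-runoff ordinates (Q − Q_b): 0.0, 28.0, 84.0, 60.0, 43.0, 31.0, 22.0, 16.0, 0.0 cfs.
ΣQ_DR = 284.0 cfs.
With Δt = 3 h = 10800 s, V = ΣQ_DR · Δt = 284.0 × 10800 = 3.07 × 10^6 ft³.

V ≈ 3.07 × 10^6 ft³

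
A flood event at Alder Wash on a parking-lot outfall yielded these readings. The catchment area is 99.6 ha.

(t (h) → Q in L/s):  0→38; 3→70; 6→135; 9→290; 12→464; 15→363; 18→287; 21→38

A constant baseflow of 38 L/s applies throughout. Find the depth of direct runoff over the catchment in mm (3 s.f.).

Direct runoff: 0.0, 32.0, 97.0, 252.0, 426.0, 325.0, 249.0, 0.0 L/s; ΣQ_DR = 1381 L/s.
V = ΣQ_DR · Δt = 1381 × 10800 s = 1.491 × 10^7 L.
Over A = 99.6 ha, depth = V / A = 15.0 mm.

d ≈ 15.0 mm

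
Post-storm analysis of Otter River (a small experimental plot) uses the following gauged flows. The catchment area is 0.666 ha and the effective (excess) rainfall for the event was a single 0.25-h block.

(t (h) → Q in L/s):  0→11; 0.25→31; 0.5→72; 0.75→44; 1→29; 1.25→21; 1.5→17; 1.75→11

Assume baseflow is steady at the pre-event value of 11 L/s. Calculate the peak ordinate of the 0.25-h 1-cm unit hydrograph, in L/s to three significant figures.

Direct runoff: 0.0, 20.0, 61.0, 33.0, 18.0, 10.0, 6.0, 0.0 L/s; ΣQ_DR = 148.0 L/s, peak = 61.0 L/s.
Runoff depth d = ΣQ_DR·Δt / A = 148.0 × 900 / (0.666 ha) = 20.00 mm.
The 1-cm UH is the DRH scaled by (10 mm)/d, so U_p = 61.0 × 10/20.00 = 30.5 L/s.

U_p ≈ 30.5 L/s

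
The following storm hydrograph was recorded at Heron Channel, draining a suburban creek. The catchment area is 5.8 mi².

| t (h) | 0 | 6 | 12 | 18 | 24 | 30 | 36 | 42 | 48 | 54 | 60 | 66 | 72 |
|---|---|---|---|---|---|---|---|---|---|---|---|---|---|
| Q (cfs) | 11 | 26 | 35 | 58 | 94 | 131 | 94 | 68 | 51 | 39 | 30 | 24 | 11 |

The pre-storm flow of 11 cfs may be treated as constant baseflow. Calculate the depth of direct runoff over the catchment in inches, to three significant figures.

Direct runoff: 0.0, 15.0, 24.0, 47.0, 83.0, 120.0, 83.0, 57.0, 40.0, 28.0, 19.0, 13.0, 0.0 cfs; ΣQ_DR = 529.0 cfs.
V = ΣQ_DR · Δt = 529.0 × 21600 s = 1.143 × 10^7 ft³.
Over A = 5.8 mi², depth = V / A = 0.848 in.

d ≈ 0.848 in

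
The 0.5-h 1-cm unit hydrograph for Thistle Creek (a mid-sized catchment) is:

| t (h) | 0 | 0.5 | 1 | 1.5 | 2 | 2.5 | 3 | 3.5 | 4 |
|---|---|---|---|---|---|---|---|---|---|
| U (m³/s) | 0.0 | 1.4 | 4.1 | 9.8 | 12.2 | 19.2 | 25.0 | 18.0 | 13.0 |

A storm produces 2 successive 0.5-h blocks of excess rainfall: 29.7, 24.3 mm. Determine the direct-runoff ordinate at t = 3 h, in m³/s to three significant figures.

By discrete convolution, Q_j = Σ (P_i / 10 mm) · U_{j−i}.
At t = 3 h (j=6): Q = (29.7/10)·25.0 + (24.3/10)·19.2 = 121 m³/s.

Q ≈ 121 m³/s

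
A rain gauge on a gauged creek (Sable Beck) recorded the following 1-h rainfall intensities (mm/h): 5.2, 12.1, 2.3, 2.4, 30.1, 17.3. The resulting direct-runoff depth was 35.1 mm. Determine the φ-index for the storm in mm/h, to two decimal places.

φ ≈ 8.13 mm/h

Only the 3 blocks with intensity above φ contribute runoff: 12.1, 30.1, 17.3 mm/h.
Σ(I−φ)·Δt = d  ⇒  (12.1+30.1+17.3 − 3φ)·1 = 35.1
φ = (59.50 − 35.1/1) / 3 = 8.13 mm/h.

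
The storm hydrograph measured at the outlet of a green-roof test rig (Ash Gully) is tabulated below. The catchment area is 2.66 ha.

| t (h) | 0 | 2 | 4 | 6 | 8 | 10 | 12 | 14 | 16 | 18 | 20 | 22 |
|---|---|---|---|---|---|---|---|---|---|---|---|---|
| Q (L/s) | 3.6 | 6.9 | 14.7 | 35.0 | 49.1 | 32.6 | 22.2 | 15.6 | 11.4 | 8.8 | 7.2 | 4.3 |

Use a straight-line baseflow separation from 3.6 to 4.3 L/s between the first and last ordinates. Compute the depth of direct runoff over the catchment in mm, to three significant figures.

d ≈ 44.4 mm

Direct runoff: 0.00, 3.24, 10.97, 31.21, 45.25, 28.68, 18.22, 11.55, 7.29, 4.63, 2.96, 0.00 L/s; ΣQ_DR = 164.0 L/s.
V = ΣQ_DR · Δt = 164.0 × 7200 s = 1.181 × 10^6 L.
Over A = 2.66 ha, depth = V / A = 44.4 mm.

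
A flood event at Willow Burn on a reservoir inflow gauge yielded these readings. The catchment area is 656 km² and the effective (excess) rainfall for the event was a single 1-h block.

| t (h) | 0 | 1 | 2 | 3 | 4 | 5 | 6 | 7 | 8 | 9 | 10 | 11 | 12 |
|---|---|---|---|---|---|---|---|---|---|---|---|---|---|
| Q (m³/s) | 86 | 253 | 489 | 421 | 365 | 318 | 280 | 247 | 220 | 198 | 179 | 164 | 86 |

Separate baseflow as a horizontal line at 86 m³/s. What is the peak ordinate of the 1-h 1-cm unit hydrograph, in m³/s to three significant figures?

U_p ≈ 336 m³/s

Direct runoff: 0.0, 167.0, 403.0, 335.0, 279.0, 232.0, 194.0, 161.0, 134.0, 112.0, 93.0, 78.0, 0.0 m³/s; ΣQ_DR = 2188 m³/s, peak = 403.0 m³/s.
Runoff depth d = ΣQ_DR·Δt / A = 2188 × 3600 / (656 km²) = 12.01 mm.
The 1-cm UH is the DRH scaled by (10 mm)/d, so U_p = 403.0 × 10/12.01 = 336 m³/s.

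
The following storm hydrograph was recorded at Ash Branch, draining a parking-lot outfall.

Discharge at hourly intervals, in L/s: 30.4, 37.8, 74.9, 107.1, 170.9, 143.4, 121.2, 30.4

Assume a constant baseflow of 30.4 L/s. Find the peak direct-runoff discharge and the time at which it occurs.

Q_p = 140.5 L/s at t = 4 h

Subtracting baseflow gives direct-runoff ordinates: 0.0, 7.4, 44.5, 76.7, 140.5, 113.0, 90.8, 0.0 L/s.
The maximum is 140.5 L/s, occurring at the reading for t = 4 h.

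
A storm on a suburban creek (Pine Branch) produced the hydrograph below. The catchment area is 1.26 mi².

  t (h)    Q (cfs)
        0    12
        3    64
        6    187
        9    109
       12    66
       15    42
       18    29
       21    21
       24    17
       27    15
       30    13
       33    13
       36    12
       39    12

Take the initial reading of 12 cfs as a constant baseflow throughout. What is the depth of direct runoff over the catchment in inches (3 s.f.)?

Direct runoff: 0.0, 52.0, 175.0, 97.0, 54.0, 30.0, 17.0, 9.0, 5.0, 3.0, 1.0, 1.0, 0.0, 0.0 cfs; ΣQ_DR = 444.0 cfs.
V = ΣQ_DR · Δt = 444.0 × 10800 s = 4.795 × 10^6 ft³.
Over A = 1.26 mi², depth = V / A = 1.64 in.

d ≈ 1.64 in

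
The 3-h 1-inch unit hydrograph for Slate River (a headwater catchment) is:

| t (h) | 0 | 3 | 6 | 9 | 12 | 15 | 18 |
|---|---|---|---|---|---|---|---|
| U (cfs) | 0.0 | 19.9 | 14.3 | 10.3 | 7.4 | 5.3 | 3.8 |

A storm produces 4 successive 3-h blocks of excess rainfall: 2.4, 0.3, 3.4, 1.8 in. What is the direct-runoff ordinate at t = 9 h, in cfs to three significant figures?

By discrete convolution, Q_j = Σ (P_i / 1 in) · U_{j−i}.
At t = 9 h (j=3): Q = (2.4/1)·10.3 + (0.3/1)·14.3 + (3.4/1)·19.9 + (1.8/1)·0.0 = 96.7 cfs.

Q ≈ 96.7 cfs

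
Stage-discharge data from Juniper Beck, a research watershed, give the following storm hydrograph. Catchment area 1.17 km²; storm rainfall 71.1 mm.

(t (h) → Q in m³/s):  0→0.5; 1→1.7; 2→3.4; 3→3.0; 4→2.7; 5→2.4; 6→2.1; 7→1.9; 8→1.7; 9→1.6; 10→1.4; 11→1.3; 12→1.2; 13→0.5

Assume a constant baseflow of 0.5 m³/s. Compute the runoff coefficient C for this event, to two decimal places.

ΣQ_DR = 18.40 m³/s; V = ΣQ_DR·Δt = 66240 m³.
Runoff depth d = V / A = 56.62 mm.
C = d / P = 56.62 / 71.1 = 0.80.

C ≈ 0.80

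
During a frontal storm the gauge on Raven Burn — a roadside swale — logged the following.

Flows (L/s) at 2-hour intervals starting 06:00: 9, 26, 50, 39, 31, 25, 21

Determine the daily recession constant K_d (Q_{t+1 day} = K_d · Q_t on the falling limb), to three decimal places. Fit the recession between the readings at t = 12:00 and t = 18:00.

K_d ≈ 0.084

Between t = 12:00 and t = 18:00 the flow falls from 39 to 21 L/s over 3×2 h = 6 h.
Per-interval ratio K = (21/39)^(1/3) = 0.8136; K_d = K^(24/2) = 0.084.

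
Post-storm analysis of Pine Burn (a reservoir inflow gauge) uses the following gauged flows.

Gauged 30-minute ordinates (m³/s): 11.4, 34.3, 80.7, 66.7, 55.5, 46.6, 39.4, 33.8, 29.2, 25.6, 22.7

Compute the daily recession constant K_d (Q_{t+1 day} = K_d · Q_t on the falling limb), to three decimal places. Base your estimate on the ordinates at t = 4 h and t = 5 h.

K_d ≈ 0.002

Between t = 4 h and t = 5 h the flow falls from 29.2 to 22.7 m³/s over 2×0.5 h = 1 h.
Per-interval ratio K = (22.7/29.2)^(1/2) = 0.8817; K_d = K^(24/0.5) = 0.002.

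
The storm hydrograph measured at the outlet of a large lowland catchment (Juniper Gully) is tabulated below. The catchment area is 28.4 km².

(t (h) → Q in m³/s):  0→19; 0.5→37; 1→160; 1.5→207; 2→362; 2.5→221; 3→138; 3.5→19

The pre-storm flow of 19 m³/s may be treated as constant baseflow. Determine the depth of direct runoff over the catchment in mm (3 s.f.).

Direct runoff: 0.0, 18.0, 141.0, 188.0, 343.0, 202.0, 119.0, 0.0 m³/s; ΣQ_DR = 1011 m³/s.
V = ΣQ_DR · Δt = 1011 × 1800 s = 1.820 × 10^6 m³.
Over A = 28.4 km², depth = V / A = 64.1 mm.

d ≈ 64.1 mm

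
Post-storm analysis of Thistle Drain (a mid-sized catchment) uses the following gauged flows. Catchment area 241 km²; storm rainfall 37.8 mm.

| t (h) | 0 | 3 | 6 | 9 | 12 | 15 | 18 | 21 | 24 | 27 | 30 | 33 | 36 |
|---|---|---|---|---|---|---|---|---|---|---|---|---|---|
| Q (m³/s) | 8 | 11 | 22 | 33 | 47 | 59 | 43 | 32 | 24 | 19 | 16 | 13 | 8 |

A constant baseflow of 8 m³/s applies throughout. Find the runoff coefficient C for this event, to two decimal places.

C ≈ 0.27

ΣQ_DR = 231.0 m³/s; V = ΣQ_DR·Δt = 2.495 × 10^6 m³.
Runoff depth d = V / A = 10.35 mm.
C = d / P = 10.35 / 37.8 = 0.27.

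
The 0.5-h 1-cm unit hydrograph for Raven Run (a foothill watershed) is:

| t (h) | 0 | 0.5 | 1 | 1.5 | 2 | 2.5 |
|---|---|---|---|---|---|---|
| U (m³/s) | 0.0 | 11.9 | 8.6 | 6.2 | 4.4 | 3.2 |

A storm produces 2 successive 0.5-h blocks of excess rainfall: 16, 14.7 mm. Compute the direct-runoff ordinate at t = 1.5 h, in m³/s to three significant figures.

Q ≈ 22.6 m³/s

By discrete convolution, Q_j = Σ (P_i / 10 mm) · U_{j−i}.
At t = 1.5 h (j=3): Q = (16/10)·6.2 + (14.7/10)·8.6 = 22.6 m³/s.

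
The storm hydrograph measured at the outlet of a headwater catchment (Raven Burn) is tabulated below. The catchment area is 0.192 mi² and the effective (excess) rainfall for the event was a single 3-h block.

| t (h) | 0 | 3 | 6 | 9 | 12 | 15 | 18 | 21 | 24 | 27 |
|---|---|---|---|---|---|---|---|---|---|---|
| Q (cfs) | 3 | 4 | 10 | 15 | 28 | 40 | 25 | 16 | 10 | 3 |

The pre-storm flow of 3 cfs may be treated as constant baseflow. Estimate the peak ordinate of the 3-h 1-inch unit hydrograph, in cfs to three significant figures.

Direct runoff: 0.0, 1.0, 7.0, 12.0, 25.0, 37.0, 22.0, 13.0, 7.0, 0.0 cfs; ΣQ_DR = 124.0 cfs, peak = 37.0 cfs.
Runoff depth d = ΣQ_DR·Δt / A = 124.0 × 10800 / (0.192 mi²) = 3.002 in.
The 1-inch UH is the DRH scaled by (1 in)/d, so U_p = 37.0 × 1/3.002 = 12.3 cfs.

U_p ≈ 12.3 cfs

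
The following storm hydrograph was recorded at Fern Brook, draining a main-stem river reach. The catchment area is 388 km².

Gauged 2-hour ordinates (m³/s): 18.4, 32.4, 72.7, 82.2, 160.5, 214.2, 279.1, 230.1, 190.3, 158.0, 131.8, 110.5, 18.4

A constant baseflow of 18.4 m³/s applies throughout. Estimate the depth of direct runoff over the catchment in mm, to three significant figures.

d ≈ 27.1 mm

Direct runoff: 0.0, 14.0, 54.3, 63.8, 142.1, 195.8, 260.7, 211.7, 171.9, 139.6, 113.4, 92.1, 0.0 m³/s; ΣQ_DR = 1459 m³/s.
V = ΣQ_DR · Δt = 1459 × 7200 s = 1.051 × 10^7 m³.
Over A = 388 km², depth = V / A = 27.1 mm.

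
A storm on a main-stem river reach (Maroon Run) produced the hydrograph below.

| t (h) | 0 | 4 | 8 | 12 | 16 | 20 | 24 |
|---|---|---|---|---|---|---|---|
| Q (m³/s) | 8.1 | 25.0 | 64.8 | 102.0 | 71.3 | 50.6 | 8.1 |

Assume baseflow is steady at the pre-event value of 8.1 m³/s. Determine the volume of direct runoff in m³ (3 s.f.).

Direct-runoff ordinates (Q − Q_b): 0.0, 16.9, 56.7, 93.9, 63.2, 42.5, 0.0 m³/s.
ΣQ_DR = 273.2 m³/s.
With Δt = 4 h = 14400 s, V = ΣQ_DR · Δt = 273.2 × 14400 = 3.93 × 10^6 m³.

V ≈ 3.93 × 10^6 m³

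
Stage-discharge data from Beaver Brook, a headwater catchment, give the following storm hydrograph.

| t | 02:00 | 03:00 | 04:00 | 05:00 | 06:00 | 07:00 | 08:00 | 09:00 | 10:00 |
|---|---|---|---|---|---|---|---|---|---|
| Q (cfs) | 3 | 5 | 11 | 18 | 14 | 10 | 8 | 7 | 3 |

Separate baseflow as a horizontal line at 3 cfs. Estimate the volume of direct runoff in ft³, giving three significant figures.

V ≈ 1.87 × 10^5 ft³

Direct-runoff ordinates (Q − Q_b): 0.0, 2.0, 8.0, 15.0, 11.0, 7.0, 5.0, 4.0, 0.0 cfs.
ΣQ_DR = 52.00 cfs.
With Δt = 1 h = 3600 s, V = ΣQ_DR · Δt = 52.00 × 3600 = 1.87 × 10^5 ft³.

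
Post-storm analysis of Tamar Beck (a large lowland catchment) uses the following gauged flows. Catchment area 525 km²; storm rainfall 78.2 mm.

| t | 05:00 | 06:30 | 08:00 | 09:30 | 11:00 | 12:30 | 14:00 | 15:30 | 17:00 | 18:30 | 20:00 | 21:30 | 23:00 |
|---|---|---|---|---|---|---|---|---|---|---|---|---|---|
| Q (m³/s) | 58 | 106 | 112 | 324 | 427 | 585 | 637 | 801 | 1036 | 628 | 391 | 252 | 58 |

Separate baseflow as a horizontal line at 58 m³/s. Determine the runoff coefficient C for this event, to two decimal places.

C ≈ 0.61

ΣQ_DR = 4661 m³/s; V = ΣQ_DR·Δt = 2.517 × 10^7 m³.
Runoff depth d = V / A = 47.94 mm.
C = d / P = 47.94 / 78.2 = 0.61.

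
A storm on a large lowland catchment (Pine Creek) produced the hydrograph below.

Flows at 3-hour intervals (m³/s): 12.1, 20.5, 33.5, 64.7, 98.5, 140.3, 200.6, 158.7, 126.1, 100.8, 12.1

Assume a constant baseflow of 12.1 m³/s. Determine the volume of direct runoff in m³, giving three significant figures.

V ≈ 9.02 × 10^6 m³

Direct-runoff ordinates (Q − Q_b): 0.0, 8.4, 21.4, 52.6, 86.4, 128.2, 188.5, 146.6, 114.0, 88.7, 0.0 m³/s.
ΣQ_DR = 834.8 m³/s.
With Δt = 3 h = 10800 s, V = ΣQ_DR · Δt = 834.8 × 10800 = 9.02 × 10^6 m³.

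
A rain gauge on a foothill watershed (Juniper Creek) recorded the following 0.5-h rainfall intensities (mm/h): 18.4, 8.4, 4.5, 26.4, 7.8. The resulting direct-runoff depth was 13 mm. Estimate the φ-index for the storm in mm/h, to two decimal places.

Only the 2 blocks with intensity above φ contribute runoff: 18.4, 26.4 mm/h.
Σ(I−φ)·Δt = d  ⇒  (18.4+26.4 − 2φ)·0.5 = 13
φ = (44.80 − 13/0.5) / 2 = 9.40 mm/h.

φ ≈ 9.40 mm/h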